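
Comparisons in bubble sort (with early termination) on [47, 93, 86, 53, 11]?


Algorithm: bubble sort (with early termination)
Input: [47, 93, 86, 53, 11]
Sorted: [11, 47, 53, 86, 93]

10


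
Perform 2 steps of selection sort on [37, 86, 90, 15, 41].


Initial: [37, 86, 90, 15, 41]
Step 1: min=15 at 3
  Swap: [15, 86, 90, 37, 41]
Step 2: min=37 at 3
  Swap: [15, 37, 90, 86, 41]

After 2 steps: [15, 37, 90, 86, 41]


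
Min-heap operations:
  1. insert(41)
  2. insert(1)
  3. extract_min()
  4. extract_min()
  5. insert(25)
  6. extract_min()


insert(41) -> [41]
insert(1) -> [1, 41]
extract_min()->1, [41]
extract_min()->41, []
insert(25) -> [25]
extract_min()->25, []

Final heap: []


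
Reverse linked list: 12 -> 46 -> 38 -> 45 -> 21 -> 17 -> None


Step 1: curr=12, set curr.next=prev(None) | reversed so far: 12
Step 2: curr=46, set curr.next=prev(12) | reversed so far: 46 -> 12
Step 3: curr=38, set curr.next=prev(46) | reversed so far: 38 -> 46 -> 12
Step 4: curr=45, set curr.next=prev(38) | reversed so far: 45 -> 38 -> 46 -> 12
Step 5: curr=21, set curr.next=prev(45) | reversed so far: 21 -> 45 -> 38 -> 46 -> 12
Step 6: curr=17, set curr.next=prev(21) | reversed so far: 17 -> 21 -> 45 -> 38 -> 46 -> 12

17 -> 21 -> 45 -> 38 -> 46 -> 12 -> None


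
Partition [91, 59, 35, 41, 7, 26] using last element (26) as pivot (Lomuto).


Pivot: 26
  7 <= 26: swap -> [7, 59, 35, 41, 91, 26]
Place pivot at 1: [7, 26, 35, 41, 91, 59]

Partitioned: [7, 26, 35, 41, 91, 59]


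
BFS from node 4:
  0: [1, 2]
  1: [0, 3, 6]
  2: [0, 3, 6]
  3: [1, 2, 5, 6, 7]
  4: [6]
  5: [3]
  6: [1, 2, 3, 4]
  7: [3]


Visit 4, enqueue [6]
Visit 6, enqueue [1, 2, 3]
Visit 1, enqueue [0]
Visit 2, enqueue []
Visit 3, enqueue [5, 7]
Visit 0, enqueue []
Visit 5, enqueue []
Visit 7, enqueue []

BFS order: [4, 6, 1, 2, 3, 0, 5, 7]


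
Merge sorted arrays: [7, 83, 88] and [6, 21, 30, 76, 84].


Take 6 from B
Take 7 from A
Take 21 from B
Take 30 from B
Take 76 from B
Take 83 from A
Take 84 from B

Merged: [6, 7, 21, 30, 76, 83, 84, 88]


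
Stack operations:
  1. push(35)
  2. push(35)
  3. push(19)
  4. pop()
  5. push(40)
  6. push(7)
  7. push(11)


push(35) -> [35]
push(35) -> [35, 35]
push(19) -> [35, 35, 19]
pop()->19, [35, 35]
push(40) -> [35, 35, 40]
push(7) -> [35, 35, 40, 7]
push(11) -> [35, 35, 40, 7, 11]

Final stack: [35, 35, 40, 7, 11]


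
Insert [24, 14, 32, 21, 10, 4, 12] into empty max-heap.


Insert 24: [24]
Insert 14: [24, 14]
Insert 32: [32, 14, 24]
Insert 21: [32, 21, 24, 14]
Insert 10: [32, 21, 24, 14, 10]
Insert 4: [32, 21, 24, 14, 10, 4]
Insert 12: [32, 21, 24, 14, 10, 4, 12]

Final heap: [32, 21, 24, 14, 10, 4, 12]


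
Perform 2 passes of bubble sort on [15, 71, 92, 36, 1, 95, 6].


Initial: [15, 71, 92, 36, 1, 95, 6]
Pass 1: [15, 71, 36, 1, 92, 6, 95] (3 swaps)
Pass 2: [15, 36, 1, 71, 6, 92, 95] (3 swaps)

After 2 passes: [15, 36, 1, 71, 6, 92, 95]


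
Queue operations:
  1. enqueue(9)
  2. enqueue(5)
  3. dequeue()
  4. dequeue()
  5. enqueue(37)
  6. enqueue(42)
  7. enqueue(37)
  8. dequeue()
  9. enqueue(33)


enqueue(9) -> [9]
enqueue(5) -> [9, 5]
dequeue()->9, [5]
dequeue()->5, []
enqueue(37) -> [37]
enqueue(42) -> [37, 42]
enqueue(37) -> [37, 42, 37]
dequeue()->37, [42, 37]
enqueue(33) -> [42, 37, 33]

Final queue: [42, 37, 33]


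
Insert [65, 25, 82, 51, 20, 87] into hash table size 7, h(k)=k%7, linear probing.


Insert 65: h=2 -> slot 2
Insert 25: h=4 -> slot 4
Insert 82: h=5 -> slot 5
Insert 51: h=2, 1 probes -> slot 3
Insert 20: h=6 -> slot 6
Insert 87: h=3, 4 probes -> slot 0

Table: [87, None, 65, 51, 25, 82, 20]


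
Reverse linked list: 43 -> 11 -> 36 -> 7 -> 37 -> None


Step 1: curr=43, set curr.next=prev(None) | reversed so far: 43
Step 2: curr=11, set curr.next=prev(43) | reversed so far: 11 -> 43
Step 3: curr=36, set curr.next=prev(11) | reversed so far: 36 -> 11 -> 43
Step 4: curr=7, set curr.next=prev(36) | reversed so far: 7 -> 36 -> 11 -> 43
Step 5: curr=37, set curr.next=prev(7) | reversed so far: 37 -> 7 -> 36 -> 11 -> 43

37 -> 7 -> 36 -> 11 -> 43 -> None


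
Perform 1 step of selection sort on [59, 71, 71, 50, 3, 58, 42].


Initial: [59, 71, 71, 50, 3, 58, 42]
Step 1: min=3 at 4
  Swap: [3, 71, 71, 50, 59, 58, 42]

After 1 step: [3, 71, 71, 50, 59, 58, 42]


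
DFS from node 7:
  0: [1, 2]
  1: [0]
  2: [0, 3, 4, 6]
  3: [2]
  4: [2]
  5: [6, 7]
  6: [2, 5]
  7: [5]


Visit 7, push [5]
Visit 5, push [6]
Visit 6, push [2]
Visit 2, push [4, 3, 0]
Visit 0, push [1]
Visit 1, push []
Visit 3, push []
Visit 4, push []

DFS order: [7, 5, 6, 2, 0, 1, 3, 4]


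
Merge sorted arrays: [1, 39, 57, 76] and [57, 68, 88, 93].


Take 1 from A
Take 39 from A
Take 57 from A
Take 57 from B
Take 68 from B
Take 76 from A

Merged: [1, 39, 57, 57, 68, 76, 88, 93]


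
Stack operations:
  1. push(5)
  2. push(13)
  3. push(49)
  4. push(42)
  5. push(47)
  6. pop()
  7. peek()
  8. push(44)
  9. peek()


push(5) -> [5]
push(13) -> [5, 13]
push(49) -> [5, 13, 49]
push(42) -> [5, 13, 49, 42]
push(47) -> [5, 13, 49, 42, 47]
pop()->47, [5, 13, 49, 42]
peek()->42
push(44) -> [5, 13, 49, 42, 44]
peek()->44

Final stack: [5, 13, 49, 42, 44]


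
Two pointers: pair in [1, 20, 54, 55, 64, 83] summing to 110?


lo=0(1)+hi=5(83)=84
lo=1(20)+hi=5(83)=103
lo=2(54)+hi=5(83)=137
lo=2(54)+hi=4(64)=118
lo=2(54)+hi=3(55)=109

No pair found


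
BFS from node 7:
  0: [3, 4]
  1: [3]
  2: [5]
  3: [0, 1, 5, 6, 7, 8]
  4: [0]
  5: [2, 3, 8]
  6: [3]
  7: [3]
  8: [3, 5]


Visit 7, enqueue [3]
Visit 3, enqueue [0, 1, 5, 6, 8]
Visit 0, enqueue [4]
Visit 1, enqueue []
Visit 5, enqueue [2]
Visit 6, enqueue []
Visit 8, enqueue []
Visit 4, enqueue []
Visit 2, enqueue []

BFS order: [7, 3, 0, 1, 5, 6, 8, 4, 2]


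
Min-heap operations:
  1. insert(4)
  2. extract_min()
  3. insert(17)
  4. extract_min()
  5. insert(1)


insert(4) -> [4]
extract_min()->4, []
insert(17) -> [17]
extract_min()->17, []
insert(1) -> [1]

Final heap: [1]


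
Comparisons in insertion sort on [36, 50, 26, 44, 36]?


Algorithm: insertion sort
Input: [36, 50, 26, 44, 36]
Sorted: [26, 36, 36, 44, 50]

8


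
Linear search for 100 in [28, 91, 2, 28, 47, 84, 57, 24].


i=0: 28!=100
i=1: 91!=100
i=2: 2!=100
i=3: 28!=100
i=4: 47!=100
i=5: 84!=100
i=6: 57!=100
i=7: 24!=100

Not found, 8 comps


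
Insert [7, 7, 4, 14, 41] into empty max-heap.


Insert 7: [7]
Insert 7: [7, 7]
Insert 4: [7, 7, 4]
Insert 14: [14, 7, 4, 7]
Insert 41: [41, 14, 4, 7, 7]

Final heap: [41, 14, 4, 7, 7]


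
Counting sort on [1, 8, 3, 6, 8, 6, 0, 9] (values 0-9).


Input: [1, 8, 3, 6, 8, 6, 0, 9]
Counts: [1, 1, 0, 1, 0, 0, 2, 0, 2, 1]

Sorted: [0, 1, 3, 6, 6, 8, 8, 9]


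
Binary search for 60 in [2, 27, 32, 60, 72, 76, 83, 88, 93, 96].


Step 1: lo=0, hi=9, mid=4, val=72
Step 2: lo=0, hi=3, mid=1, val=27
Step 3: lo=2, hi=3, mid=2, val=32
Step 4: lo=3, hi=3, mid=3, val=60

Found at index 3


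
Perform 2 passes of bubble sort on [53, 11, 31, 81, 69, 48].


Initial: [53, 11, 31, 81, 69, 48]
Pass 1: [11, 31, 53, 69, 48, 81] (4 swaps)
Pass 2: [11, 31, 53, 48, 69, 81] (1 swaps)

After 2 passes: [11, 31, 53, 48, 69, 81]


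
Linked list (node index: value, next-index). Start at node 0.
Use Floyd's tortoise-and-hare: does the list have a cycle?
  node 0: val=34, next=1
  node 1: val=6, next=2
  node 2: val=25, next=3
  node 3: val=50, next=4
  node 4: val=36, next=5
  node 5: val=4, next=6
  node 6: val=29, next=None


Floyd's tortoise (slow, +1) and hare (fast, +2):
  init: slow=0, fast=0
  step 1: slow=1, fast=2
  step 2: slow=2, fast=4
  step 3: slow=3, fast=6
  step 4: fast -> None, no cycle

Cycle: no


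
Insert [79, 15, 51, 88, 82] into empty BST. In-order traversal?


Insert 79: root
Insert 15: L from 79
Insert 51: L from 79 -> R from 15
Insert 88: R from 79
Insert 82: R from 79 -> L from 88

In-order: [15, 51, 79, 82, 88]


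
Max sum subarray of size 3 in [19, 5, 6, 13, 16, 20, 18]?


[0:3]: 30
[1:4]: 24
[2:5]: 35
[3:6]: 49
[4:7]: 54

Max: 54 at [4:7]


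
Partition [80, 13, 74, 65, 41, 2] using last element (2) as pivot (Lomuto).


Pivot: 2
Place pivot at 0: [2, 13, 74, 65, 41, 80]

Partitioned: [2, 13, 74, 65, 41, 80]


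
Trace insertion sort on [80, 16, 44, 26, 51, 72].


Initial: [80, 16, 44, 26, 51, 72]
Insert 16: [16, 80, 44, 26, 51, 72]
Insert 44: [16, 44, 80, 26, 51, 72]
Insert 26: [16, 26, 44, 80, 51, 72]
Insert 51: [16, 26, 44, 51, 80, 72]
Insert 72: [16, 26, 44, 51, 72, 80]

Sorted: [16, 26, 44, 51, 72, 80]


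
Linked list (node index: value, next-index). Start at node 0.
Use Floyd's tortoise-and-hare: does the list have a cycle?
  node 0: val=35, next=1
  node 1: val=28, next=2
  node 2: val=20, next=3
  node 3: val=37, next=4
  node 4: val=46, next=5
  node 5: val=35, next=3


Floyd's tortoise (slow, +1) and hare (fast, +2):
  init: slow=0, fast=0
  step 1: slow=1, fast=2
  step 2: slow=2, fast=4
  step 3: slow=3, fast=3
  slow == fast at node 3: cycle detected

Cycle: yes


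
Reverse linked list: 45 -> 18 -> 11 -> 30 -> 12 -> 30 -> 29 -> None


Step 1: curr=45, set curr.next=prev(None) | reversed so far: 45
Step 2: curr=18, set curr.next=prev(45) | reversed so far: 18 -> 45
Step 3: curr=11, set curr.next=prev(18) | reversed so far: 11 -> 18 -> 45
Step 4: curr=30, set curr.next=prev(11) | reversed so far: 30 -> 11 -> 18 -> 45
Step 5: curr=12, set curr.next=prev(30) | reversed so far: 12 -> 30 -> 11 -> 18 -> 45
Step 6: curr=30, set curr.next=prev(12) | reversed so far: 30 -> 12 -> 30 -> 11 -> 18 -> 45
Step 7: curr=29, set curr.next=prev(30) | reversed so far: 29 -> 30 -> 12 -> 30 -> 11 -> 18 -> 45

29 -> 30 -> 12 -> 30 -> 11 -> 18 -> 45 -> None


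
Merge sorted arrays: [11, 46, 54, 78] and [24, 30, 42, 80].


Take 11 from A
Take 24 from B
Take 30 from B
Take 42 from B
Take 46 from A
Take 54 from A
Take 78 from A

Merged: [11, 24, 30, 42, 46, 54, 78, 80]


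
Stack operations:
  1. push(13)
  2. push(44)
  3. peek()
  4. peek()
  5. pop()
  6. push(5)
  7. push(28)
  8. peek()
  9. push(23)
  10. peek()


push(13) -> [13]
push(44) -> [13, 44]
peek()->44
peek()->44
pop()->44, [13]
push(5) -> [13, 5]
push(28) -> [13, 5, 28]
peek()->28
push(23) -> [13, 5, 28, 23]
peek()->23

Final stack: [13, 5, 28, 23]


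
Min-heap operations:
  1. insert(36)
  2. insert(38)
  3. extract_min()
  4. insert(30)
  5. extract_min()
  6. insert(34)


insert(36) -> [36]
insert(38) -> [36, 38]
extract_min()->36, [38]
insert(30) -> [30, 38]
extract_min()->30, [38]
insert(34) -> [34, 38]

Final heap: [34, 38]


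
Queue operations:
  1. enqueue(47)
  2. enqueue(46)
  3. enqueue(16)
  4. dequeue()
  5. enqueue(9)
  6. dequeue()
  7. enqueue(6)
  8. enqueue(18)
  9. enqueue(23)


enqueue(47) -> [47]
enqueue(46) -> [47, 46]
enqueue(16) -> [47, 46, 16]
dequeue()->47, [46, 16]
enqueue(9) -> [46, 16, 9]
dequeue()->46, [16, 9]
enqueue(6) -> [16, 9, 6]
enqueue(18) -> [16, 9, 6, 18]
enqueue(23) -> [16, 9, 6, 18, 23]

Final queue: [16, 9, 6, 18, 23]


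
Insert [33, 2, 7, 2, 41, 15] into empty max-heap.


Insert 33: [33]
Insert 2: [33, 2]
Insert 7: [33, 2, 7]
Insert 2: [33, 2, 7, 2]
Insert 41: [41, 33, 7, 2, 2]
Insert 15: [41, 33, 15, 2, 2, 7]

Final heap: [41, 33, 15, 2, 2, 7]


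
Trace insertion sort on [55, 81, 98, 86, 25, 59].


Initial: [55, 81, 98, 86, 25, 59]
Insert 81: [55, 81, 98, 86, 25, 59]
Insert 98: [55, 81, 98, 86, 25, 59]
Insert 86: [55, 81, 86, 98, 25, 59]
Insert 25: [25, 55, 81, 86, 98, 59]
Insert 59: [25, 55, 59, 81, 86, 98]

Sorted: [25, 55, 59, 81, 86, 98]


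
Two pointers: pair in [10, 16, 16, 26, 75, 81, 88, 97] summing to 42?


lo=0(10)+hi=7(97)=107
lo=0(10)+hi=6(88)=98
lo=0(10)+hi=5(81)=91
lo=0(10)+hi=4(75)=85
lo=0(10)+hi=3(26)=36
lo=1(16)+hi=3(26)=42

Yes: 16+26=42


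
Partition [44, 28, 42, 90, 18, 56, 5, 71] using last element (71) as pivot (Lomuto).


Pivot: 71
  44 <= 71: advance i (no swap)
  28 <= 71: advance i (no swap)
  42 <= 71: advance i (no swap)
  18 <= 71: swap -> [44, 28, 42, 18, 90, 56, 5, 71]
  56 <= 71: swap -> [44, 28, 42, 18, 56, 90, 5, 71]
  5 <= 71: swap -> [44, 28, 42, 18, 56, 5, 90, 71]
Place pivot at 6: [44, 28, 42, 18, 56, 5, 71, 90]

Partitioned: [44, 28, 42, 18, 56, 5, 71, 90]


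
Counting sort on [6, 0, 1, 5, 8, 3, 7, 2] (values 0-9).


Input: [6, 0, 1, 5, 8, 3, 7, 2]
Counts: [1, 1, 1, 1, 0, 1, 1, 1, 1, 0]

Sorted: [0, 1, 2, 3, 5, 6, 7, 8]


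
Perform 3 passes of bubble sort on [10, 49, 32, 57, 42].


Initial: [10, 49, 32, 57, 42]
Pass 1: [10, 32, 49, 42, 57] (2 swaps)
Pass 2: [10, 32, 42, 49, 57] (1 swaps)
Pass 3: [10, 32, 42, 49, 57] (0 swaps)

After 3 passes: [10, 32, 42, 49, 57]


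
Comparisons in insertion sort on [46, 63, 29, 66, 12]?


Algorithm: insertion sort
Input: [46, 63, 29, 66, 12]
Sorted: [12, 29, 46, 63, 66]

8


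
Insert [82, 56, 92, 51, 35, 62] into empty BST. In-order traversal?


Insert 82: root
Insert 56: L from 82
Insert 92: R from 82
Insert 51: L from 82 -> L from 56
Insert 35: L from 82 -> L from 56 -> L from 51
Insert 62: L from 82 -> R from 56

In-order: [35, 51, 56, 62, 82, 92]


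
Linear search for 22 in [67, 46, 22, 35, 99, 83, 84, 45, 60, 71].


i=0: 67!=22
i=1: 46!=22
i=2: 22==22 found!

Found at 2, 3 comps


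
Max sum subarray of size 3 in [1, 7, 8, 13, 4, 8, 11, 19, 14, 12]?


[0:3]: 16
[1:4]: 28
[2:5]: 25
[3:6]: 25
[4:7]: 23
[5:8]: 38
[6:9]: 44
[7:10]: 45

Max: 45 at [7:10]


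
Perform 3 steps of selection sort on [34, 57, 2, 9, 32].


Initial: [34, 57, 2, 9, 32]
Step 1: min=2 at 2
  Swap: [2, 57, 34, 9, 32]
Step 2: min=9 at 3
  Swap: [2, 9, 34, 57, 32]
Step 3: min=32 at 4
  Swap: [2, 9, 32, 57, 34]

After 3 steps: [2, 9, 32, 57, 34]


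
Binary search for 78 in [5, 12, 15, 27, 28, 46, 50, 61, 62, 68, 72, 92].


Step 1: lo=0, hi=11, mid=5, val=46
Step 2: lo=6, hi=11, mid=8, val=62
Step 3: lo=9, hi=11, mid=10, val=72
Step 4: lo=11, hi=11, mid=11, val=92

Not found


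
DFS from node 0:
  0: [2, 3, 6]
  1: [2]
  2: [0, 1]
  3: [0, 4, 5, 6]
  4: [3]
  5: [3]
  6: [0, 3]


Visit 0, push [6, 3, 2]
Visit 2, push [1]
Visit 1, push []
Visit 3, push [6, 5, 4]
Visit 4, push []
Visit 5, push []
Visit 6, push []

DFS order: [0, 2, 1, 3, 4, 5, 6]


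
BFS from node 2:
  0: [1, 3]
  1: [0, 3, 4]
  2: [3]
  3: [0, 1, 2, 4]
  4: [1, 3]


Visit 2, enqueue [3]
Visit 3, enqueue [0, 1, 4]
Visit 0, enqueue []
Visit 1, enqueue []
Visit 4, enqueue []

BFS order: [2, 3, 0, 1, 4]


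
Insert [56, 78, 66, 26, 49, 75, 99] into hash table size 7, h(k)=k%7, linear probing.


Insert 56: h=0 -> slot 0
Insert 78: h=1 -> slot 1
Insert 66: h=3 -> slot 3
Insert 26: h=5 -> slot 5
Insert 49: h=0, 2 probes -> slot 2
Insert 75: h=5, 1 probes -> slot 6
Insert 99: h=1, 3 probes -> slot 4

Table: [56, 78, 49, 66, 99, 26, 75]


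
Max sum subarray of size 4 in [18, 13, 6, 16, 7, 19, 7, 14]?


[0:4]: 53
[1:5]: 42
[2:6]: 48
[3:7]: 49
[4:8]: 47

Max: 53 at [0:4]


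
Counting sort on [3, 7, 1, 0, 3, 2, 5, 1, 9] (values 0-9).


Input: [3, 7, 1, 0, 3, 2, 5, 1, 9]
Counts: [1, 2, 1, 2, 0, 1, 0, 1, 0, 1]

Sorted: [0, 1, 1, 2, 3, 3, 5, 7, 9]


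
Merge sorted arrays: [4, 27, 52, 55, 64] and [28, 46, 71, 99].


Take 4 from A
Take 27 from A
Take 28 from B
Take 46 from B
Take 52 from A
Take 55 from A
Take 64 from A

Merged: [4, 27, 28, 46, 52, 55, 64, 71, 99]


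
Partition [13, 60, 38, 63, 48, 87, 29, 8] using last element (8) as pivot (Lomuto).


Pivot: 8
Place pivot at 0: [8, 60, 38, 63, 48, 87, 29, 13]

Partitioned: [8, 60, 38, 63, 48, 87, 29, 13]


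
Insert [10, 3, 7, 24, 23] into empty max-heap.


Insert 10: [10]
Insert 3: [10, 3]
Insert 7: [10, 3, 7]
Insert 24: [24, 10, 7, 3]
Insert 23: [24, 23, 7, 3, 10]

Final heap: [24, 23, 7, 3, 10]


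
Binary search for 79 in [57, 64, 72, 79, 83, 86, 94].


Step 1: lo=0, hi=6, mid=3, val=79

Found at index 3


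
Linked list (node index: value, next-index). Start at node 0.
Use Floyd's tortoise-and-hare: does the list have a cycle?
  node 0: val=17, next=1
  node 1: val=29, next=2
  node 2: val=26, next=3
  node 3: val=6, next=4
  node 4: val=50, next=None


Floyd's tortoise (slow, +1) and hare (fast, +2):
  init: slow=0, fast=0
  step 1: slow=1, fast=2
  step 2: slow=2, fast=4
  step 3: fast -> None, no cycle

Cycle: no


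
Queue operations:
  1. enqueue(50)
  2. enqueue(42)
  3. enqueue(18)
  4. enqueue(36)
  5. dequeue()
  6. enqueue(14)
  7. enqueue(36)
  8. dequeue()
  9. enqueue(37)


enqueue(50) -> [50]
enqueue(42) -> [50, 42]
enqueue(18) -> [50, 42, 18]
enqueue(36) -> [50, 42, 18, 36]
dequeue()->50, [42, 18, 36]
enqueue(14) -> [42, 18, 36, 14]
enqueue(36) -> [42, 18, 36, 14, 36]
dequeue()->42, [18, 36, 14, 36]
enqueue(37) -> [18, 36, 14, 36, 37]

Final queue: [18, 36, 14, 36, 37]


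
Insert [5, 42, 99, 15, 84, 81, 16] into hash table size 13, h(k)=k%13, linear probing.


Insert 5: h=5 -> slot 5
Insert 42: h=3 -> slot 3
Insert 99: h=8 -> slot 8
Insert 15: h=2 -> slot 2
Insert 84: h=6 -> slot 6
Insert 81: h=3, 1 probes -> slot 4
Insert 16: h=3, 4 probes -> slot 7

Table: [None, None, 15, 42, 81, 5, 84, 16, 99, None, None, None, None]


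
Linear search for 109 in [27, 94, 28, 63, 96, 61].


i=0: 27!=109
i=1: 94!=109
i=2: 28!=109
i=3: 63!=109
i=4: 96!=109
i=5: 61!=109

Not found, 6 comps


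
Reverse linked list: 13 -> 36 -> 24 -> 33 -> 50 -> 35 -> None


Step 1: curr=13, set curr.next=prev(None) | reversed so far: 13
Step 2: curr=36, set curr.next=prev(13) | reversed so far: 36 -> 13
Step 3: curr=24, set curr.next=prev(36) | reversed so far: 24 -> 36 -> 13
Step 4: curr=33, set curr.next=prev(24) | reversed so far: 33 -> 24 -> 36 -> 13
Step 5: curr=50, set curr.next=prev(33) | reversed so far: 50 -> 33 -> 24 -> 36 -> 13
Step 6: curr=35, set curr.next=prev(50) | reversed so far: 35 -> 50 -> 33 -> 24 -> 36 -> 13

35 -> 50 -> 33 -> 24 -> 36 -> 13 -> None


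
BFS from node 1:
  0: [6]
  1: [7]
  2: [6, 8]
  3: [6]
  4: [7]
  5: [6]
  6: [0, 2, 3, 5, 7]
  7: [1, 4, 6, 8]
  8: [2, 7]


Visit 1, enqueue [7]
Visit 7, enqueue [4, 6, 8]
Visit 4, enqueue []
Visit 6, enqueue [0, 2, 3, 5]
Visit 8, enqueue []
Visit 0, enqueue []
Visit 2, enqueue []
Visit 3, enqueue []
Visit 5, enqueue []

BFS order: [1, 7, 4, 6, 8, 0, 2, 3, 5]


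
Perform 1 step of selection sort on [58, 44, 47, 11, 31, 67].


Initial: [58, 44, 47, 11, 31, 67]
Step 1: min=11 at 3
  Swap: [11, 44, 47, 58, 31, 67]

After 1 step: [11, 44, 47, 58, 31, 67]


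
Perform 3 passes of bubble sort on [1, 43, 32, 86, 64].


Initial: [1, 43, 32, 86, 64]
Pass 1: [1, 32, 43, 64, 86] (2 swaps)
Pass 2: [1, 32, 43, 64, 86] (0 swaps)
Pass 3: [1, 32, 43, 64, 86] (0 swaps)

After 3 passes: [1, 32, 43, 64, 86]


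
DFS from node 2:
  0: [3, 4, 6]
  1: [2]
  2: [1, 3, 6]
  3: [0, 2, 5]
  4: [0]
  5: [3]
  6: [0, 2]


Visit 2, push [6, 3, 1]
Visit 1, push []
Visit 3, push [5, 0]
Visit 0, push [6, 4]
Visit 4, push []
Visit 6, push []
Visit 5, push []

DFS order: [2, 1, 3, 0, 4, 6, 5]


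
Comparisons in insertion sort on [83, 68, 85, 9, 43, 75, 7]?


Algorithm: insertion sort
Input: [83, 68, 85, 9, 43, 75, 7]
Sorted: [7, 9, 43, 68, 75, 83, 85]

18


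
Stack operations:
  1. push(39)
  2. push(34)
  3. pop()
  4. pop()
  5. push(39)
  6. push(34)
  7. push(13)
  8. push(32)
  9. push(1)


push(39) -> [39]
push(34) -> [39, 34]
pop()->34, [39]
pop()->39, []
push(39) -> [39]
push(34) -> [39, 34]
push(13) -> [39, 34, 13]
push(32) -> [39, 34, 13, 32]
push(1) -> [39, 34, 13, 32, 1]

Final stack: [39, 34, 13, 32, 1]


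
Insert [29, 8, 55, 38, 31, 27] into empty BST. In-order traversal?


Insert 29: root
Insert 8: L from 29
Insert 55: R from 29
Insert 38: R from 29 -> L from 55
Insert 31: R from 29 -> L from 55 -> L from 38
Insert 27: L from 29 -> R from 8

In-order: [8, 27, 29, 31, 38, 55]


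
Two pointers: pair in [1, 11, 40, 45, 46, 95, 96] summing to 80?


lo=0(1)+hi=6(96)=97
lo=0(1)+hi=5(95)=96
lo=0(1)+hi=4(46)=47
lo=1(11)+hi=4(46)=57
lo=2(40)+hi=4(46)=86
lo=2(40)+hi=3(45)=85

No pair found


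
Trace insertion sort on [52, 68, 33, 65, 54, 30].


Initial: [52, 68, 33, 65, 54, 30]
Insert 68: [52, 68, 33, 65, 54, 30]
Insert 33: [33, 52, 68, 65, 54, 30]
Insert 65: [33, 52, 65, 68, 54, 30]
Insert 54: [33, 52, 54, 65, 68, 30]
Insert 30: [30, 33, 52, 54, 65, 68]

Sorted: [30, 33, 52, 54, 65, 68]


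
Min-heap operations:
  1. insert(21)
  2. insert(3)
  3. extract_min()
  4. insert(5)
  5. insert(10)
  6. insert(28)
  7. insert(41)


insert(21) -> [21]
insert(3) -> [3, 21]
extract_min()->3, [21]
insert(5) -> [5, 21]
insert(10) -> [5, 21, 10]
insert(28) -> [5, 21, 10, 28]
insert(41) -> [5, 21, 10, 28, 41]

Final heap: [5, 21, 10, 28, 41]


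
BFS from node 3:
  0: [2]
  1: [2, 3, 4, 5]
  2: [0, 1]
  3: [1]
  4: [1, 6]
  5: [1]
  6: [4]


Visit 3, enqueue [1]
Visit 1, enqueue [2, 4, 5]
Visit 2, enqueue [0]
Visit 4, enqueue [6]
Visit 5, enqueue []
Visit 0, enqueue []
Visit 6, enqueue []

BFS order: [3, 1, 2, 4, 5, 0, 6]


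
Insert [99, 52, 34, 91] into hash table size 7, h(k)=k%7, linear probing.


Insert 99: h=1 -> slot 1
Insert 52: h=3 -> slot 3
Insert 34: h=6 -> slot 6
Insert 91: h=0 -> slot 0

Table: [91, 99, None, 52, None, None, 34]


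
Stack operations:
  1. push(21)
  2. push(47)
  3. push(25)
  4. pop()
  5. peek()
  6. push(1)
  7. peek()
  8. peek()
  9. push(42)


push(21) -> [21]
push(47) -> [21, 47]
push(25) -> [21, 47, 25]
pop()->25, [21, 47]
peek()->47
push(1) -> [21, 47, 1]
peek()->1
peek()->1
push(42) -> [21, 47, 1, 42]

Final stack: [21, 47, 1, 42]


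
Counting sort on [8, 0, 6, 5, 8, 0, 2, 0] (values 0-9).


Input: [8, 0, 6, 5, 8, 0, 2, 0]
Counts: [3, 0, 1, 0, 0, 1, 1, 0, 2, 0]

Sorted: [0, 0, 0, 2, 5, 6, 8, 8]


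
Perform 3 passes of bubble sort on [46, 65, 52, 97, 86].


Initial: [46, 65, 52, 97, 86]
Pass 1: [46, 52, 65, 86, 97] (2 swaps)
Pass 2: [46, 52, 65, 86, 97] (0 swaps)
Pass 3: [46, 52, 65, 86, 97] (0 swaps)

After 3 passes: [46, 52, 65, 86, 97]


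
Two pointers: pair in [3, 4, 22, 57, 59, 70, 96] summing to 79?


lo=0(3)+hi=6(96)=99
lo=0(3)+hi=5(70)=73
lo=1(4)+hi=5(70)=74
lo=2(22)+hi=5(70)=92
lo=2(22)+hi=4(59)=81
lo=2(22)+hi=3(57)=79

Yes: 22+57=79


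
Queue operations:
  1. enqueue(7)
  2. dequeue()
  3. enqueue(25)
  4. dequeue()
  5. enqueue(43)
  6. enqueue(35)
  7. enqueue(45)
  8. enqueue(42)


enqueue(7) -> [7]
dequeue()->7, []
enqueue(25) -> [25]
dequeue()->25, []
enqueue(43) -> [43]
enqueue(35) -> [43, 35]
enqueue(45) -> [43, 35, 45]
enqueue(42) -> [43, 35, 45, 42]

Final queue: [43, 35, 45, 42]


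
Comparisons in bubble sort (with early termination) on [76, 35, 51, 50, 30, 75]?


Algorithm: bubble sort (with early termination)
Input: [76, 35, 51, 50, 30, 75]
Sorted: [30, 35, 50, 51, 75, 76]

15


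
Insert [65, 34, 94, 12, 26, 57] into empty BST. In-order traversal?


Insert 65: root
Insert 34: L from 65
Insert 94: R from 65
Insert 12: L from 65 -> L from 34
Insert 26: L from 65 -> L from 34 -> R from 12
Insert 57: L from 65 -> R from 34

In-order: [12, 26, 34, 57, 65, 94]


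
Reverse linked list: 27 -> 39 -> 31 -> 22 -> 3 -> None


Step 1: curr=27, set curr.next=prev(None) | reversed so far: 27
Step 2: curr=39, set curr.next=prev(27) | reversed so far: 39 -> 27
Step 3: curr=31, set curr.next=prev(39) | reversed so far: 31 -> 39 -> 27
Step 4: curr=22, set curr.next=prev(31) | reversed so far: 22 -> 31 -> 39 -> 27
Step 5: curr=3, set curr.next=prev(22) | reversed so far: 3 -> 22 -> 31 -> 39 -> 27

3 -> 22 -> 31 -> 39 -> 27 -> None


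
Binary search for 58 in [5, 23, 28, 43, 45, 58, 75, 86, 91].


Step 1: lo=0, hi=8, mid=4, val=45
Step 2: lo=5, hi=8, mid=6, val=75
Step 3: lo=5, hi=5, mid=5, val=58

Found at index 5


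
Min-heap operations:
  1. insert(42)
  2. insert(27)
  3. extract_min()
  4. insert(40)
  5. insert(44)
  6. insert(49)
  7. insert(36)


insert(42) -> [42]
insert(27) -> [27, 42]
extract_min()->27, [42]
insert(40) -> [40, 42]
insert(44) -> [40, 42, 44]
insert(49) -> [40, 42, 44, 49]
insert(36) -> [36, 40, 44, 49, 42]

Final heap: [36, 40, 44, 49, 42]


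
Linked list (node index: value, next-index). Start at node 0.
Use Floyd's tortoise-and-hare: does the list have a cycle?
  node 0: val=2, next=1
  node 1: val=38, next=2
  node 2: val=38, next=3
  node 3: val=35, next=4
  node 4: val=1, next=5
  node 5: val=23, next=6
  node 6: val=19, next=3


Floyd's tortoise (slow, +1) and hare (fast, +2):
  init: slow=0, fast=0
  step 1: slow=1, fast=2
  step 2: slow=2, fast=4
  step 3: slow=3, fast=6
  step 4: slow=4, fast=4
  slow == fast at node 4: cycle detected

Cycle: yes


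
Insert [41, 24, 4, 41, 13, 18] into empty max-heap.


Insert 41: [41]
Insert 24: [41, 24]
Insert 4: [41, 24, 4]
Insert 41: [41, 41, 4, 24]
Insert 13: [41, 41, 4, 24, 13]
Insert 18: [41, 41, 18, 24, 13, 4]

Final heap: [41, 41, 18, 24, 13, 4]


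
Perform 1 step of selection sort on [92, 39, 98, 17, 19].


Initial: [92, 39, 98, 17, 19]
Step 1: min=17 at 3
  Swap: [17, 39, 98, 92, 19]

After 1 step: [17, 39, 98, 92, 19]


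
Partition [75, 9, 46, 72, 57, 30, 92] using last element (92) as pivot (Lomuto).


Pivot: 92
  75 <= 92: advance i (no swap)
  9 <= 92: advance i (no swap)
  46 <= 92: advance i (no swap)
  72 <= 92: advance i (no swap)
  57 <= 92: advance i (no swap)
  30 <= 92: advance i (no swap)
Place pivot at 6: [75, 9, 46, 72, 57, 30, 92]

Partitioned: [75, 9, 46, 72, 57, 30, 92]


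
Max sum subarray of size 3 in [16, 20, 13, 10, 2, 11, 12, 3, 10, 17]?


[0:3]: 49
[1:4]: 43
[2:5]: 25
[3:6]: 23
[4:7]: 25
[5:8]: 26
[6:9]: 25
[7:10]: 30

Max: 49 at [0:3]


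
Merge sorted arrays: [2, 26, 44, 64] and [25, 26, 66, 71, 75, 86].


Take 2 from A
Take 25 from B
Take 26 from A
Take 26 from B
Take 44 from A
Take 64 from A

Merged: [2, 25, 26, 26, 44, 64, 66, 71, 75, 86]


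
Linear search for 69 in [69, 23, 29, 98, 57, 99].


i=0: 69==69 found!

Found at 0, 1 comps


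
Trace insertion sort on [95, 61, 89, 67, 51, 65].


Initial: [95, 61, 89, 67, 51, 65]
Insert 61: [61, 95, 89, 67, 51, 65]
Insert 89: [61, 89, 95, 67, 51, 65]
Insert 67: [61, 67, 89, 95, 51, 65]
Insert 51: [51, 61, 67, 89, 95, 65]
Insert 65: [51, 61, 65, 67, 89, 95]

Sorted: [51, 61, 65, 67, 89, 95]


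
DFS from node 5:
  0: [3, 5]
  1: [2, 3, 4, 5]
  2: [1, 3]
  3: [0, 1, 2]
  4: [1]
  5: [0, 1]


Visit 5, push [1, 0]
Visit 0, push [3]
Visit 3, push [2, 1]
Visit 1, push [4, 2]
Visit 2, push []
Visit 4, push []

DFS order: [5, 0, 3, 1, 2, 4]


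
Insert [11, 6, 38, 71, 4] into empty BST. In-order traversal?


Insert 11: root
Insert 6: L from 11
Insert 38: R from 11
Insert 71: R from 11 -> R from 38
Insert 4: L from 11 -> L from 6

In-order: [4, 6, 11, 38, 71]


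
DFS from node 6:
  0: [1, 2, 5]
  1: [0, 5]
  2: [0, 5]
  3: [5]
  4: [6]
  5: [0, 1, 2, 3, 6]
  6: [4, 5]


Visit 6, push [5, 4]
Visit 4, push []
Visit 5, push [3, 2, 1, 0]
Visit 0, push [2, 1]
Visit 1, push []
Visit 2, push []
Visit 3, push []

DFS order: [6, 4, 5, 0, 1, 2, 3]


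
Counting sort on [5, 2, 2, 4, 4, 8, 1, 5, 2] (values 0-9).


Input: [5, 2, 2, 4, 4, 8, 1, 5, 2]
Counts: [0, 1, 3, 0, 2, 2, 0, 0, 1, 0]

Sorted: [1, 2, 2, 2, 4, 4, 5, 5, 8]


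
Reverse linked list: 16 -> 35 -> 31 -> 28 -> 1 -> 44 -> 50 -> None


Step 1: curr=16, set curr.next=prev(None) | reversed so far: 16
Step 2: curr=35, set curr.next=prev(16) | reversed so far: 35 -> 16
Step 3: curr=31, set curr.next=prev(35) | reversed so far: 31 -> 35 -> 16
Step 4: curr=28, set curr.next=prev(31) | reversed so far: 28 -> 31 -> 35 -> 16
Step 5: curr=1, set curr.next=prev(28) | reversed so far: 1 -> 28 -> 31 -> 35 -> 16
Step 6: curr=44, set curr.next=prev(1) | reversed so far: 44 -> 1 -> 28 -> 31 -> 35 -> 16
Step 7: curr=50, set curr.next=prev(44) | reversed so far: 50 -> 44 -> 1 -> 28 -> 31 -> 35 -> 16

50 -> 44 -> 1 -> 28 -> 31 -> 35 -> 16 -> None


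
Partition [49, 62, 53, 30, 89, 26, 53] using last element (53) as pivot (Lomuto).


Pivot: 53
  49 <= 53: advance i (no swap)
  53 <= 53: swap -> [49, 53, 62, 30, 89, 26, 53]
  30 <= 53: swap -> [49, 53, 30, 62, 89, 26, 53]
  26 <= 53: swap -> [49, 53, 30, 26, 89, 62, 53]
Place pivot at 4: [49, 53, 30, 26, 53, 62, 89]

Partitioned: [49, 53, 30, 26, 53, 62, 89]


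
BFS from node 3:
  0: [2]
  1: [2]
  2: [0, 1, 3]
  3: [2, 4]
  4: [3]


Visit 3, enqueue [2, 4]
Visit 2, enqueue [0, 1]
Visit 4, enqueue []
Visit 0, enqueue []
Visit 1, enqueue []

BFS order: [3, 2, 4, 0, 1]


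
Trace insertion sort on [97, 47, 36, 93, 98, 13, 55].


Initial: [97, 47, 36, 93, 98, 13, 55]
Insert 47: [47, 97, 36, 93, 98, 13, 55]
Insert 36: [36, 47, 97, 93, 98, 13, 55]
Insert 93: [36, 47, 93, 97, 98, 13, 55]
Insert 98: [36, 47, 93, 97, 98, 13, 55]
Insert 13: [13, 36, 47, 93, 97, 98, 55]
Insert 55: [13, 36, 47, 55, 93, 97, 98]

Sorted: [13, 36, 47, 55, 93, 97, 98]


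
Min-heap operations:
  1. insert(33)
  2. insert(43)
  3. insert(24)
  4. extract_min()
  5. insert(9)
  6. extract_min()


insert(33) -> [33]
insert(43) -> [33, 43]
insert(24) -> [24, 43, 33]
extract_min()->24, [33, 43]
insert(9) -> [9, 43, 33]
extract_min()->9, [33, 43]

Final heap: [33, 43]


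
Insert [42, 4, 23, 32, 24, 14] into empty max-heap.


Insert 42: [42]
Insert 4: [42, 4]
Insert 23: [42, 4, 23]
Insert 32: [42, 32, 23, 4]
Insert 24: [42, 32, 23, 4, 24]
Insert 14: [42, 32, 23, 4, 24, 14]

Final heap: [42, 32, 23, 4, 24, 14]


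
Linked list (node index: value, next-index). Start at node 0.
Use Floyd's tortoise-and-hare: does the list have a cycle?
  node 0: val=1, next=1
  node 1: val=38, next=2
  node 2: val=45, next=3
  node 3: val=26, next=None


Floyd's tortoise (slow, +1) and hare (fast, +2):
  init: slow=0, fast=0
  step 1: slow=1, fast=2
  step 2: fast 2->3->None, no cycle

Cycle: no


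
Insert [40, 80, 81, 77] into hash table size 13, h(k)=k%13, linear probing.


Insert 40: h=1 -> slot 1
Insert 80: h=2 -> slot 2
Insert 81: h=3 -> slot 3
Insert 77: h=12 -> slot 12

Table: [None, 40, 80, 81, None, None, None, None, None, None, None, None, 77]


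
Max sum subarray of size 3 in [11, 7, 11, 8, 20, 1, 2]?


[0:3]: 29
[1:4]: 26
[2:5]: 39
[3:6]: 29
[4:7]: 23

Max: 39 at [2:5]


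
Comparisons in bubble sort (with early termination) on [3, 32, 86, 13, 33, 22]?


Algorithm: bubble sort (with early termination)
Input: [3, 32, 86, 13, 33, 22]
Sorted: [3, 13, 22, 32, 33, 86]

14


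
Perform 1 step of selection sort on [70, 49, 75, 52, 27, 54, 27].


Initial: [70, 49, 75, 52, 27, 54, 27]
Step 1: min=27 at 4
  Swap: [27, 49, 75, 52, 70, 54, 27]

After 1 step: [27, 49, 75, 52, 70, 54, 27]


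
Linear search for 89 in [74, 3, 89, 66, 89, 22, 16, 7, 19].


i=0: 74!=89
i=1: 3!=89
i=2: 89==89 found!

Found at 2, 3 comps


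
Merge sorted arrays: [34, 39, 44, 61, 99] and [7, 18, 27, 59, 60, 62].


Take 7 from B
Take 18 from B
Take 27 from B
Take 34 from A
Take 39 from A
Take 44 from A
Take 59 from B
Take 60 from B
Take 61 from A
Take 62 from B

Merged: [7, 18, 27, 34, 39, 44, 59, 60, 61, 62, 99]


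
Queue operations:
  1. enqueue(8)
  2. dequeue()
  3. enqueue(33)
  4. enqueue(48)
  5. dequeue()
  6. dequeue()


enqueue(8) -> [8]
dequeue()->8, []
enqueue(33) -> [33]
enqueue(48) -> [33, 48]
dequeue()->33, [48]
dequeue()->48, []

Final queue: []


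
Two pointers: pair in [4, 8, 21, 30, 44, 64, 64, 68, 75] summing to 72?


lo=0(4)+hi=8(75)=79
lo=0(4)+hi=7(68)=72

Yes: 4+68=72


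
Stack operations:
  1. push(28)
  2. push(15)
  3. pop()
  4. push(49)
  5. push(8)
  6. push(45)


push(28) -> [28]
push(15) -> [28, 15]
pop()->15, [28]
push(49) -> [28, 49]
push(8) -> [28, 49, 8]
push(45) -> [28, 49, 8, 45]

Final stack: [28, 49, 8, 45]


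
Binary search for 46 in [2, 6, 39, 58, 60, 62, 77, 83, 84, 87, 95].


Step 1: lo=0, hi=10, mid=5, val=62
Step 2: lo=0, hi=4, mid=2, val=39
Step 3: lo=3, hi=4, mid=3, val=58

Not found


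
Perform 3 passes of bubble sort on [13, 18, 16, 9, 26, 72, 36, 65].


Initial: [13, 18, 16, 9, 26, 72, 36, 65]
Pass 1: [13, 16, 9, 18, 26, 36, 65, 72] (4 swaps)
Pass 2: [13, 9, 16, 18, 26, 36, 65, 72] (1 swaps)
Pass 3: [9, 13, 16, 18, 26, 36, 65, 72] (1 swaps)

After 3 passes: [9, 13, 16, 18, 26, 36, 65, 72]


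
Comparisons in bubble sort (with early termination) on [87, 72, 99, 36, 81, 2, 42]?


Algorithm: bubble sort (with early termination)
Input: [87, 72, 99, 36, 81, 2, 42]
Sorted: [2, 36, 42, 72, 81, 87, 99]

21


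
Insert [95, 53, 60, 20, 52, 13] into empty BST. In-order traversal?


Insert 95: root
Insert 53: L from 95
Insert 60: L from 95 -> R from 53
Insert 20: L from 95 -> L from 53
Insert 52: L from 95 -> L from 53 -> R from 20
Insert 13: L from 95 -> L from 53 -> L from 20

In-order: [13, 20, 52, 53, 60, 95]


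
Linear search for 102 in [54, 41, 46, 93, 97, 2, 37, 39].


i=0: 54!=102
i=1: 41!=102
i=2: 46!=102
i=3: 93!=102
i=4: 97!=102
i=5: 2!=102
i=6: 37!=102
i=7: 39!=102

Not found, 8 comps


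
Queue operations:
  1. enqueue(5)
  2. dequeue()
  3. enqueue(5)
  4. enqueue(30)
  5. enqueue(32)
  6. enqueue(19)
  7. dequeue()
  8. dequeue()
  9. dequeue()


enqueue(5) -> [5]
dequeue()->5, []
enqueue(5) -> [5]
enqueue(30) -> [5, 30]
enqueue(32) -> [5, 30, 32]
enqueue(19) -> [5, 30, 32, 19]
dequeue()->5, [30, 32, 19]
dequeue()->30, [32, 19]
dequeue()->32, [19]

Final queue: [19]


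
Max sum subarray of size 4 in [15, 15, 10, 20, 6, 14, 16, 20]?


[0:4]: 60
[1:5]: 51
[2:6]: 50
[3:7]: 56
[4:8]: 56

Max: 60 at [0:4]


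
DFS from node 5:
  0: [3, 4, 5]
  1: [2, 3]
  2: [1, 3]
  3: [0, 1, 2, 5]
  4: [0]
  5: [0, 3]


Visit 5, push [3, 0]
Visit 0, push [4, 3]
Visit 3, push [2, 1]
Visit 1, push [2]
Visit 2, push []
Visit 4, push []

DFS order: [5, 0, 3, 1, 2, 4]


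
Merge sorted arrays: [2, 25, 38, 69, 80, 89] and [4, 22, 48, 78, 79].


Take 2 from A
Take 4 from B
Take 22 from B
Take 25 from A
Take 38 from A
Take 48 from B
Take 69 from A
Take 78 from B
Take 79 from B

Merged: [2, 4, 22, 25, 38, 48, 69, 78, 79, 80, 89]


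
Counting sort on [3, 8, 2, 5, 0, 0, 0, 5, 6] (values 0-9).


Input: [3, 8, 2, 5, 0, 0, 0, 5, 6]
Counts: [3, 0, 1, 1, 0, 2, 1, 0, 1, 0]

Sorted: [0, 0, 0, 2, 3, 5, 5, 6, 8]


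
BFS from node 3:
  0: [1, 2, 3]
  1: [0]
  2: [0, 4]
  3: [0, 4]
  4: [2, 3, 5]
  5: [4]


Visit 3, enqueue [0, 4]
Visit 0, enqueue [1, 2]
Visit 4, enqueue [5]
Visit 1, enqueue []
Visit 2, enqueue []
Visit 5, enqueue []

BFS order: [3, 0, 4, 1, 2, 5]


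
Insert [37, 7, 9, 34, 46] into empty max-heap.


Insert 37: [37]
Insert 7: [37, 7]
Insert 9: [37, 7, 9]
Insert 34: [37, 34, 9, 7]
Insert 46: [46, 37, 9, 7, 34]

Final heap: [46, 37, 9, 7, 34]


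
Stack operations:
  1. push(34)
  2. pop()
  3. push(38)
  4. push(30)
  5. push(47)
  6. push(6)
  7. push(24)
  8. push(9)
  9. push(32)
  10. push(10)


push(34) -> [34]
pop()->34, []
push(38) -> [38]
push(30) -> [38, 30]
push(47) -> [38, 30, 47]
push(6) -> [38, 30, 47, 6]
push(24) -> [38, 30, 47, 6, 24]
push(9) -> [38, 30, 47, 6, 24, 9]
push(32) -> [38, 30, 47, 6, 24, 9, 32]
push(10) -> [38, 30, 47, 6, 24, 9, 32, 10]

Final stack: [38, 30, 47, 6, 24, 9, 32, 10]


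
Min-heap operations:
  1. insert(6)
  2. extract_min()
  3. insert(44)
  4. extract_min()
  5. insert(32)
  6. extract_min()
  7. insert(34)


insert(6) -> [6]
extract_min()->6, []
insert(44) -> [44]
extract_min()->44, []
insert(32) -> [32]
extract_min()->32, []
insert(34) -> [34]

Final heap: [34]


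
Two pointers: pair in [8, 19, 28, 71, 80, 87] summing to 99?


lo=0(8)+hi=5(87)=95
lo=1(19)+hi=5(87)=106
lo=1(19)+hi=4(80)=99

Yes: 19+80=99


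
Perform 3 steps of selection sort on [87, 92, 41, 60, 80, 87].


Initial: [87, 92, 41, 60, 80, 87]
Step 1: min=41 at 2
  Swap: [41, 92, 87, 60, 80, 87]
Step 2: min=60 at 3
  Swap: [41, 60, 87, 92, 80, 87]
Step 3: min=80 at 4
  Swap: [41, 60, 80, 92, 87, 87]

After 3 steps: [41, 60, 80, 92, 87, 87]


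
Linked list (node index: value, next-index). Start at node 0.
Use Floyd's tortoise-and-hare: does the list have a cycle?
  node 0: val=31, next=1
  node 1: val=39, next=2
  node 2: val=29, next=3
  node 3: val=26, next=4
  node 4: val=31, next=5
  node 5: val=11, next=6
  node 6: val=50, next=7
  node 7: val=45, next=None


Floyd's tortoise (slow, +1) and hare (fast, +2):
  init: slow=0, fast=0
  step 1: slow=1, fast=2
  step 2: slow=2, fast=4
  step 3: slow=3, fast=6
  step 4: fast 6->7->None, no cycle

Cycle: no


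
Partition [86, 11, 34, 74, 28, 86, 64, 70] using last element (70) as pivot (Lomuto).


Pivot: 70
  11 <= 70: swap -> [11, 86, 34, 74, 28, 86, 64, 70]
  34 <= 70: swap -> [11, 34, 86, 74, 28, 86, 64, 70]
  28 <= 70: swap -> [11, 34, 28, 74, 86, 86, 64, 70]
  64 <= 70: swap -> [11, 34, 28, 64, 86, 86, 74, 70]
Place pivot at 4: [11, 34, 28, 64, 70, 86, 74, 86]

Partitioned: [11, 34, 28, 64, 70, 86, 74, 86]


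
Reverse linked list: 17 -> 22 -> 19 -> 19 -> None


Step 1: curr=17, set curr.next=prev(None) | reversed so far: 17
Step 2: curr=22, set curr.next=prev(17) | reversed so far: 22 -> 17
Step 3: curr=19, set curr.next=prev(22) | reversed so far: 19 -> 22 -> 17
Step 4: curr=19, set curr.next=prev(19) | reversed so far: 19 -> 19 -> 22 -> 17

19 -> 19 -> 22 -> 17 -> None


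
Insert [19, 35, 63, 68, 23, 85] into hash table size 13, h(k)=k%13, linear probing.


Insert 19: h=6 -> slot 6
Insert 35: h=9 -> slot 9
Insert 63: h=11 -> slot 11
Insert 68: h=3 -> slot 3
Insert 23: h=10 -> slot 10
Insert 85: h=7 -> slot 7

Table: [None, None, None, 68, None, None, 19, 85, None, 35, 23, 63, None]


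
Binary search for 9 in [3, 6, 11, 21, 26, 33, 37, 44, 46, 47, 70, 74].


Step 1: lo=0, hi=11, mid=5, val=33
Step 2: lo=0, hi=4, mid=2, val=11
Step 3: lo=0, hi=1, mid=0, val=3
Step 4: lo=1, hi=1, mid=1, val=6

Not found


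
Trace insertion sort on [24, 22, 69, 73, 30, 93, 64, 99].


Initial: [24, 22, 69, 73, 30, 93, 64, 99]
Insert 22: [22, 24, 69, 73, 30, 93, 64, 99]
Insert 69: [22, 24, 69, 73, 30, 93, 64, 99]
Insert 73: [22, 24, 69, 73, 30, 93, 64, 99]
Insert 30: [22, 24, 30, 69, 73, 93, 64, 99]
Insert 93: [22, 24, 30, 69, 73, 93, 64, 99]
Insert 64: [22, 24, 30, 64, 69, 73, 93, 99]
Insert 99: [22, 24, 30, 64, 69, 73, 93, 99]

Sorted: [22, 24, 30, 64, 69, 73, 93, 99]


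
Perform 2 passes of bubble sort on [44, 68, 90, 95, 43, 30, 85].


Initial: [44, 68, 90, 95, 43, 30, 85]
Pass 1: [44, 68, 90, 43, 30, 85, 95] (3 swaps)
Pass 2: [44, 68, 43, 30, 85, 90, 95] (3 swaps)

After 2 passes: [44, 68, 43, 30, 85, 90, 95]


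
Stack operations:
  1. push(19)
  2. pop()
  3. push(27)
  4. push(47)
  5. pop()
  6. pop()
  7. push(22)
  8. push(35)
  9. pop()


push(19) -> [19]
pop()->19, []
push(27) -> [27]
push(47) -> [27, 47]
pop()->47, [27]
pop()->27, []
push(22) -> [22]
push(35) -> [22, 35]
pop()->35, [22]

Final stack: [22]


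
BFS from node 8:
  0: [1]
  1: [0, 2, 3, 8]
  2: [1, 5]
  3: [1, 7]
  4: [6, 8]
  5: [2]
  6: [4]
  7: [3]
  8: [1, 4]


Visit 8, enqueue [1, 4]
Visit 1, enqueue [0, 2, 3]
Visit 4, enqueue [6]
Visit 0, enqueue []
Visit 2, enqueue [5]
Visit 3, enqueue [7]
Visit 6, enqueue []
Visit 5, enqueue []
Visit 7, enqueue []

BFS order: [8, 1, 4, 0, 2, 3, 6, 5, 7]


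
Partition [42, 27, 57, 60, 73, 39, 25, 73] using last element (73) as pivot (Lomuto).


Pivot: 73
  42 <= 73: advance i (no swap)
  27 <= 73: advance i (no swap)
  57 <= 73: advance i (no swap)
  60 <= 73: advance i (no swap)
  73 <= 73: advance i (no swap)
  39 <= 73: advance i (no swap)
  25 <= 73: advance i (no swap)
Place pivot at 7: [42, 27, 57, 60, 73, 39, 25, 73]

Partitioned: [42, 27, 57, 60, 73, 39, 25, 73]


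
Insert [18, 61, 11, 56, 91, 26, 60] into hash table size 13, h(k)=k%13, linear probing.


Insert 18: h=5 -> slot 5
Insert 61: h=9 -> slot 9
Insert 11: h=11 -> slot 11
Insert 56: h=4 -> slot 4
Insert 91: h=0 -> slot 0
Insert 26: h=0, 1 probes -> slot 1
Insert 60: h=8 -> slot 8

Table: [91, 26, None, None, 56, 18, None, None, 60, 61, None, 11, None]
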